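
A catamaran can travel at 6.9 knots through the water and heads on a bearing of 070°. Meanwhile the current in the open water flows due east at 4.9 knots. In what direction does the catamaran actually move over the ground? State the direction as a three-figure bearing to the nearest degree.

Taking east as x and north as y: velocity relative to the water = (6.484, 2.360) knots; the water relative to ground = (4.900, 0.000) knots.
Velocity relative to ground = (6.484, 2.360) + (4.900, 0.000) = (11.384, 2.360) knots.
Bearing = atan2(11.38, 2.36) = 78.29° clockwise from north.

078°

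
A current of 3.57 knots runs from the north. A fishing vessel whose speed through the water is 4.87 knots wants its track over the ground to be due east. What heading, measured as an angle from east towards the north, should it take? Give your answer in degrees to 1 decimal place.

47.1°

The current pushes perpendicular to the desired track; the heading must have a component into the current equal to 3.57 knots: 4.87 sin θ = 3.57.
sin θ = 0.7331, so θ = 47.144°.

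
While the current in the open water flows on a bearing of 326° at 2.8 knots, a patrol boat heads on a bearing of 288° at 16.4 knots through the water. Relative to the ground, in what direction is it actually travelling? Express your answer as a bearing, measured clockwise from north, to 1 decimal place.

Taking east as x and north as y: velocity relative to the water = (-15.597, 5.068) knots; the water relative to ground = (-1.566, 2.321) knots.
Velocity relative to ground = (-15.597, 5.068) + (-1.566, 2.321) = (-17.163, 7.389) knots.
Bearing = atan2(-17.16, 7.39) = 293.29° clockwise from north.

293.3°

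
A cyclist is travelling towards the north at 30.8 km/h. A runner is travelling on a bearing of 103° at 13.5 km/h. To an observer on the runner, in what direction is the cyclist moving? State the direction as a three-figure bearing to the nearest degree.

339°

Taking east as x and north as y: cyclist velocity = (0.000, 30.800) km/h; runner velocity = (13.154, -3.037) km/h.
Velocity of cyclist relative to runner = (0.000, 30.800) − (13.154, -3.037) = (-13.154, 33.837) km/h.
Bearing = atan2(-13.15, 33.84) = 338.76° clockwise from north.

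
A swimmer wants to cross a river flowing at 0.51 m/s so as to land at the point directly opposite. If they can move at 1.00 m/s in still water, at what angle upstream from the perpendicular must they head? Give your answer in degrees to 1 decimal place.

30.7°

To cancel the current, the upstream component of the swimmer's velocity must equal the flow: 1.00 sin θ = 0.51.
sin θ = 0.51 / 1.00 = 0.5100.
θ = arcsin(0.5100) = 30.664°.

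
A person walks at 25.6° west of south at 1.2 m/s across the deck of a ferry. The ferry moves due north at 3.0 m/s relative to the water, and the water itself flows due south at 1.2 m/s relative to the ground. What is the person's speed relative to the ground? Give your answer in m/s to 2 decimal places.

0.89 m/s

In east/north components (m/s): person relative to ferry = (-0.519, -1.082); ferry relative to water = (0.000, 3.000); water relative to ground = (0.000, -1.200).
Sum = (-0.519, 0.718) m/s.
Speed = |(-0.519, 0.718)| = 0.885 m/s.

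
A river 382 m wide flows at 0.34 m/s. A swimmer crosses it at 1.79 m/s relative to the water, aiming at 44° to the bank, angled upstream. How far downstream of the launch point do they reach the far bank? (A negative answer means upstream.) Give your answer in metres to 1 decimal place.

-291.1 m

Perpendicular speed = 1.243 m/s; crossing time = 382 / 1.243 = 307.213 s.
Net downstream speed = -0.948 m/s.
Drift = -0.948 × 307.213 = -291.120 m (upstream).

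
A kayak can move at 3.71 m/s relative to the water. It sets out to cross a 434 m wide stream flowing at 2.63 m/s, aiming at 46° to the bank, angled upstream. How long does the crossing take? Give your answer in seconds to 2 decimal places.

162.62 s

The component of the kayak's velocity perpendicular to the bank is 3.71 × sin 46° = 2.669 m/s.
The current is parallel to the bank, so it does not affect the crossing time.
Time = 434 / 2.669 = 162.623 s.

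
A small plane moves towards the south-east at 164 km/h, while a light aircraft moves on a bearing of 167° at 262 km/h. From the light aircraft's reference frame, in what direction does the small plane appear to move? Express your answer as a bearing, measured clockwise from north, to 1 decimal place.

Taking east as x and north as y: small plane velocity = (115.966, -115.966) km/h; light aircraft velocity = (58.937, -255.285) km/h.
Velocity of small plane relative to light aircraft = (115.966, -115.966) − (58.937, -255.285) = (57.028, 139.319) km/h.
Bearing = atan2(57.03, 139.32) = 22.26° clockwise from north.

022.3°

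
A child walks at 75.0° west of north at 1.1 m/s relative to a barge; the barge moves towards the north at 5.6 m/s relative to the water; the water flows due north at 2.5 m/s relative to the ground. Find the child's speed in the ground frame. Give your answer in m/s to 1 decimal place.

In east/north components (m/s): child relative to barge = (-1.063, 0.285); barge relative to water = (0.000, 5.600); water relative to ground = (0.000, 2.500).
Sum = (-1.063, 8.385) m/s.
Speed = |(-1.063, 8.385)| = 8.452 m/s.

8.5 m/s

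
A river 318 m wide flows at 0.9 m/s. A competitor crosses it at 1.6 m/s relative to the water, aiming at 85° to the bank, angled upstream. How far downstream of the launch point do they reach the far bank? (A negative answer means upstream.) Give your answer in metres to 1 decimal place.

151.7 m

Perpendicular speed = 1.594 m/s; crossing time = 318 / 1.594 = 199.509 s.
Net downstream speed = 0.761 m/s.
Drift = 0.761 × 199.509 = 151.737 m (downstream).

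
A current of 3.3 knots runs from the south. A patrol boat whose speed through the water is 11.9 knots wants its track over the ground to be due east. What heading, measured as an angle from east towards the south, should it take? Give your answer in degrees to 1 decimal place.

16.1°

The current pushes perpendicular to the desired track; the heading must have a component into the current equal to 3.3 knots: 11.9 sin θ = 3.3.
sin θ = 0.2773, so θ = 16.100°.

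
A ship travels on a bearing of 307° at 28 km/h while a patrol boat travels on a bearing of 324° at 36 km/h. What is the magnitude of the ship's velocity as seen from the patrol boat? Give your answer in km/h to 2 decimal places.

Taking east as x and north as y: ship velocity = (-22.362, 16.851) km/h; patrol boat velocity = (-21.160, 29.125) km/h.
Velocity of ship relative to patrol boat = (-22.362, 16.851) − (-21.160, 29.125) = (-1.202, -12.274) km/h.
Magnitude = |(-1.202, -12.274)| = 12.332 km/h.

12.33 km/h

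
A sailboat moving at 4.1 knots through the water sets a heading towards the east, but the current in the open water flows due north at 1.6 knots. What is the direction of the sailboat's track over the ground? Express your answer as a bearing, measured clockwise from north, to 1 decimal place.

068.7°

Taking east as x and north as y: velocity relative to the water = (4.100, 0.000) knots; the water relative to ground = (0.000, 1.600) knots.
Velocity relative to ground = (4.100, 0.000) + (0.000, 1.600) = (4.100, 1.600) knots.
Bearing = atan2(4.10, 1.60) = 68.68° clockwise from north.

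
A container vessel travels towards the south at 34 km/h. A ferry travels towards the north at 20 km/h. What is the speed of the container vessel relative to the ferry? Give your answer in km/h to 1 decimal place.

54.0 km/h

Taking east as x and north as y: container vessel velocity = (0.000, -34.000) km/h; ferry velocity = (0.000, 20.000) km/h.
Velocity of container vessel relative to ferry = (0.000, -34.000) − (0.000, 20.000) = (0.000, -54.000) km/h.
Magnitude = |(0.000, -54.000)| = 54.000 km/h.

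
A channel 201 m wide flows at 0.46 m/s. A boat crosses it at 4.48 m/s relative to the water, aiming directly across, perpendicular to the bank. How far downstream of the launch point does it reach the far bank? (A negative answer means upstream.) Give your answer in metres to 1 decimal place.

20.6 m

Perpendicular speed = 4.480 m/s; crossing time = 201 / 4.480 = 44.866 s.
Net downstream speed = 0.460 m/s.
Drift = 0.460 × 44.866 = 20.638 m (downstream).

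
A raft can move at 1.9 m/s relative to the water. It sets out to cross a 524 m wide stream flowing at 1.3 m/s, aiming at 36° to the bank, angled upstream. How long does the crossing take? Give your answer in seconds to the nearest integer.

The component of the raft's velocity perpendicular to the bank is 1.9 × sin 36° = 1.117 m/s.
The flow acts along the bank and has no component across it.
Time = 524 / 1.117 = 469.201 s.

469 s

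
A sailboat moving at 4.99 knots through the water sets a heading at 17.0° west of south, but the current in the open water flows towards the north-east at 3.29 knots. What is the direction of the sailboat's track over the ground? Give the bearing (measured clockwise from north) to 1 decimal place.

Taking east as x and north as y: velocity relative to the water = (-1.459, -4.772) knots; the water relative to ground = (2.326, 2.326) knots.
Velocity relative to ground = (-1.459, -4.772) + (2.326, 2.326) = (0.867, -2.446) knots.
Bearing = atan2(0.87, -2.45) = 160.47° clockwise from north.

160.5°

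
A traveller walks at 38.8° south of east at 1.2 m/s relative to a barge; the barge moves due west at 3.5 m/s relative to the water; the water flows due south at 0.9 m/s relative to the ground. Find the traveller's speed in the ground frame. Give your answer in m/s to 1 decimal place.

In east/north components (m/s): traveller relative to barge = (0.935, -0.752); barge relative to water = (-3.500, 0.000); water relative to ground = (0.000, -0.900).
Sum = (-2.565, -1.652) m/s.
Speed = |(-2.565, -1.652)| = 3.051 m/s.

3.1 m/s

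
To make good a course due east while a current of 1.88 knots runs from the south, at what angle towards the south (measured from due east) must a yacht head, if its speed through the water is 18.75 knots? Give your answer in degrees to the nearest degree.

6°

The current pushes perpendicular to the desired track; the heading must have a component into the current equal to 1.88 knots: 18.75 sin θ = 1.88.
sin θ = 0.1003, so θ = 5.755°.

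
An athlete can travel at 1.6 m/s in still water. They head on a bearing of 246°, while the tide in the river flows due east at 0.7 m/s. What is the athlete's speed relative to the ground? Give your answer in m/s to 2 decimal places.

1.00 m/s

Taking east as x and north as y: velocity relative to the water = (-1.462, -0.651) m/s; the water relative to ground = (0.700, 0.000) m/s.
Velocity relative to ground = (-1.462, -0.651) + (0.700, 0.000) = (-0.762, -0.651) m/s.
Speed = |(-0.762, -0.651)| = 1.002 m/s.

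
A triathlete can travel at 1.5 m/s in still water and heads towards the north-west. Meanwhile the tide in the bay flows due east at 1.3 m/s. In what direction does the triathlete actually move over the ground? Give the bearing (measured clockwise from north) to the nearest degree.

Taking east as x and north as y: velocity relative to the water = (-1.061, 1.061) m/s; the water relative to ground = (1.300, 0.000) m/s.
Velocity relative to ground = (-1.061, 1.061) + (1.300, 0.000) = (0.239, 1.061) m/s.
Bearing = atan2(0.24, 1.06) = 12.72° clockwise from north.

013°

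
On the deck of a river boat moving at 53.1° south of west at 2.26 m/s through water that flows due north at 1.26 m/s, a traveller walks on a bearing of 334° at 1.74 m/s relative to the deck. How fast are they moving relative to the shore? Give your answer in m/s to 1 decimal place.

In east/north components (m/s): traveller relative to river boat = (-0.763, 1.564); river boat relative to water = (-1.357, -1.807); water relative to ground = (0.000, 1.260).
Sum = (-2.120, 1.017) m/s.
Speed = |(-2.120, 1.017)| = 2.351 m/s.

2.4 m/s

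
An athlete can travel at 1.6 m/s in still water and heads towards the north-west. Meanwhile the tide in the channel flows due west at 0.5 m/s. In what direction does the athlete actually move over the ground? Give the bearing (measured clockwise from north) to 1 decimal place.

Taking east as x and north as y: velocity relative to the water = (-1.131, 1.131) m/s; the water relative to ground = (-0.500, 0.000) m/s.
Velocity relative to ground = (-1.131, 1.131) + (-0.500, 0.000) = (-1.631, 1.131) m/s.
Bearing = atan2(-1.63, 1.13) = 304.74° clockwise from north.

304.7°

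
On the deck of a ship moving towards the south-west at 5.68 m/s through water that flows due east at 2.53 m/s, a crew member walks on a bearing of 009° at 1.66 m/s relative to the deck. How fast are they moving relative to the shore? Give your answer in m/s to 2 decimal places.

In east/north components (m/s): crew member relative to ship = (0.260, 1.640); ship relative to water = (-4.016, -4.016); water relative to ground = (2.530, 0.000).
Sum = (-1.227, -2.377) m/s.
Speed = |(-1.227, -2.377)| = 2.675 m/s.

2.67 m/s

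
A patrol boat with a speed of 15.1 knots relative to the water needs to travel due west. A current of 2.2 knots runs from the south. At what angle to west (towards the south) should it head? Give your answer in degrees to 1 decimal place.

8.4°

The current pushes perpendicular to the desired track; the heading must have a component into the current equal to 2.2 knots: 15.1 sin θ = 2.2.
sin θ = 0.1457, so θ = 8.378°.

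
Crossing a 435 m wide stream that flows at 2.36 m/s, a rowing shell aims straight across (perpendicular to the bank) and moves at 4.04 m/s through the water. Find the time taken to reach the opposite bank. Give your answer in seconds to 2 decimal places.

107.67 s

The component of the rowing shell's velocity perpendicular to the bank is 4.04 m/s.
The flow acts along the bank and has no component across it.
Time = 435 / 4.040 = 107.673 s.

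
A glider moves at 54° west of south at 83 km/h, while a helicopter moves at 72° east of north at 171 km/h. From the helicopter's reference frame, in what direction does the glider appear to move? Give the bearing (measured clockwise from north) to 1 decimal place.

246.1°

Taking east as x and north as y: glider velocity = (-67.148, -48.786) km/h; helicopter velocity = (162.631, 52.842) km/h.
Velocity of glider relative to helicopter = (-67.148, -48.786) − (162.631, 52.842) = (-229.779, -101.628) km/h.
Bearing = atan2(-229.78, -101.63) = 246.14° clockwise from north.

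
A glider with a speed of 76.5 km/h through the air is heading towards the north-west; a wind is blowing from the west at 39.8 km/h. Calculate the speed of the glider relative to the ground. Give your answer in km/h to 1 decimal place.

Taking east as x and north as y: velocity relative to the air = (-54.094, 54.094) km/h; the air relative to ground = (39.800, 0.000) km/h.
Velocity relative to ground = (-54.094, 54.094) + (39.800, 0.000) = (-14.294, 54.094) km/h.
Speed = |(-14.294, 54.094)| = 55.950 km/h.

56.0 km/h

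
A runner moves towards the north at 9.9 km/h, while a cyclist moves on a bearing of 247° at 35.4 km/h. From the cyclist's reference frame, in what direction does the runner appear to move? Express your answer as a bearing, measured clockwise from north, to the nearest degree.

Taking east as x and north as y: runner velocity = (0.000, 9.900) km/h; cyclist velocity = (-32.586, -13.832) km/h.
Velocity of runner relative to cyclist = (0.000, 9.900) − (-32.586, -13.832) = (32.586, 23.732) km/h.
Bearing = atan2(32.59, 23.73) = 53.93° clockwise from north.

054°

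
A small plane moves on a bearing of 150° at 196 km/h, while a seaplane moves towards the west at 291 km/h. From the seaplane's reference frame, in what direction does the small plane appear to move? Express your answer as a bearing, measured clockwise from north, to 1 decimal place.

113.6°

Taking east as x and north as y: small plane velocity = (98.000, -169.741) km/h; seaplane velocity = (-291.000, 0.000) km/h.
Velocity of small plane relative to seaplane = (98.000, -169.741) − (-291.000, 0.000) = (389.000, -169.741) km/h.
Bearing = atan2(389.00, -169.74) = 113.57° clockwise from north.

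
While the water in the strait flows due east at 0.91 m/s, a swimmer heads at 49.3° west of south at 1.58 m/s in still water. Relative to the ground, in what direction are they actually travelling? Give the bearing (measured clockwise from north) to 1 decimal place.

Taking east as x and north as y: velocity relative to the water = (-1.198, -1.030) m/s; the water relative to ground = (0.910, 0.000) m/s.
Velocity relative to ground = (-1.198, -1.030) + (0.910, 0.000) = (-0.288, -1.030) m/s.
Bearing = atan2(-0.29, -1.03) = 195.61° clockwise from north.

195.6°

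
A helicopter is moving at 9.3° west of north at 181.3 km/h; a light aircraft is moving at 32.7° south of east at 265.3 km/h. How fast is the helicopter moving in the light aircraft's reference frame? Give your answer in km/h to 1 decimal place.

Taking east as x and north as y: helicopter velocity = (-29.299, 178.917) km/h; light aircraft velocity = (223.253, -143.326) km/h.
Velocity of helicopter relative to light aircraft = (-29.299, 178.917) − (223.253, -143.326) = (-252.552, 322.243) km/h.
Magnitude = |(-252.552, 322.243)| = 409.417 km/h.

409.4 km/h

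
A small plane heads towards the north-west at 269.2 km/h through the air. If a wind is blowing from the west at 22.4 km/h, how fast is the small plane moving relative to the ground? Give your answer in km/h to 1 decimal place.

Taking east as x and north as y: velocity relative to the air = (-190.353, 190.353) km/h; the air relative to ground = (22.400, 0.000) km/h.
Velocity relative to ground = (-190.353, 190.353) + (22.400, 0.000) = (-167.953, 190.353) km/h.
Speed = |(-167.953, 190.353)| = 253.855 km/h.

253.9 km/h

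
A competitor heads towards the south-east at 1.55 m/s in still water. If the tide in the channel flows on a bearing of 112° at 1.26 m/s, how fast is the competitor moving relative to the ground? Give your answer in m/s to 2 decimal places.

Taking east as x and north as y: velocity relative to the water = (1.096, -1.096) m/s; the water relative to ground = (1.168, -0.472) m/s.
Velocity relative to ground = (1.096, -1.096) + (1.168, -0.472) = (2.264, -1.568) m/s.
Speed = |(2.264, -1.568)| = 2.754 m/s.

2.75 m/s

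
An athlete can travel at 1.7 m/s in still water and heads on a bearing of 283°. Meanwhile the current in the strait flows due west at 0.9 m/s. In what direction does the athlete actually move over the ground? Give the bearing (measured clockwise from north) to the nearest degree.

279°

Taking east as x and north as y: velocity relative to the water = (-1.656, 0.382) m/s; the water relative to ground = (-0.900, 0.000) m/s.
Velocity relative to ground = (-1.656, 0.382) + (-0.900, 0.000) = (-2.556, 0.382) m/s.
Bearing = atan2(-2.56, 0.38) = 278.51° clockwise from north.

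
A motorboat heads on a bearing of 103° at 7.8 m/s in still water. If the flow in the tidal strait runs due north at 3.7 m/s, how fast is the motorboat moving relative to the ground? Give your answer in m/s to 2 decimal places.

7.85 m/s

Taking east as x and north as y: velocity relative to the water = (7.600, -1.755) m/s; the water relative to ground = (0.000, 3.700) m/s.
Velocity relative to ground = (7.600, -1.755) + (0.000, 3.700) = (7.600, 1.945) m/s.
Speed = |(7.600, 1.945)| = 7.845 m/s.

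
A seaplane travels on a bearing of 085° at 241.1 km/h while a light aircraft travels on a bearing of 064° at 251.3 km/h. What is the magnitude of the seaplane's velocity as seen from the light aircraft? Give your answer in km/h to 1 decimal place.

Taking east as x and north as y: seaplane velocity = (240.183, 21.013) km/h; light aircraft velocity = (225.867, 110.163) km/h.
Velocity of seaplane relative to light aircraft = (240.183, 21.013) − (225.867, 110.163) = (14.316, -89.149) km/h.
Magnitude = |(14.316, -89.149)| = 90.292 km/h.

90.3 km/h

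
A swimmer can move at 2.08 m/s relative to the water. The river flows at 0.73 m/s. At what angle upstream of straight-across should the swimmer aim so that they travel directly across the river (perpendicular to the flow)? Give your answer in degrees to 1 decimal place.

20.5°

To cancel the current, the upstream component of the swimmer's velocity must equal the flow: 2.08 sin θ = 0.73.
sin θ = 0.73 / 2.08 = 0.3510.
θ = arcsin(0.3510) = 20.546°.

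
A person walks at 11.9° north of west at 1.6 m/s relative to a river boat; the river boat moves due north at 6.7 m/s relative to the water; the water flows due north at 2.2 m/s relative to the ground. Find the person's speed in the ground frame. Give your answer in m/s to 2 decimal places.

In east/north components (m/s): person relative to river boat = (-1.566, 0.330); river boat relative to water = (0.000, 6.700); water relative to ground = (0.000, 2.200).
Sum = (-1.566, 9.230) m/s.
Speed = |(-1.566, 9.230)| = 9.362 m/s.

9.36 m/s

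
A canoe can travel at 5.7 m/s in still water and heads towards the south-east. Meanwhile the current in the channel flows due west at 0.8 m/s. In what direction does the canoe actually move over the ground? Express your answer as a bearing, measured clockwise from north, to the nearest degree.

Taking east as x and north as y: velocity relative to the water = (4.031, -4.031) m/s; the water relative to ground = (-0.800, 0.000) m/s.
Velocity relative to ground = (4.031, -4.031) + (-0.800, 0.000) = (3.231, -4.031) m/s.
Bearing = atan2(3.23, -4.03) = 141.29° clockwise from north.

141°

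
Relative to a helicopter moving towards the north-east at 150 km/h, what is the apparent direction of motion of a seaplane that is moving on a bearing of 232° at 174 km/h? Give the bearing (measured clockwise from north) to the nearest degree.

229°

Taking east as x and north as y: seaplane velocity = (-137.114, -107.125) km/h; helicopter velocity = (106.066, 106.066) km/h.
Velocity of seaplane relative to helicopter = (-137.114, -107.125) − (106.066, 106.066) = (-243.180, -213.191) km/h.
Bearing = atan2(-243.18, -213.19) = 228.76° clockwise from north.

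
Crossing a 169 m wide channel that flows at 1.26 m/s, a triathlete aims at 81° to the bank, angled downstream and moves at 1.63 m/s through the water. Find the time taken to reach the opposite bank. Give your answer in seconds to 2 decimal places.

The component of the triathlete's velocity perpendicular to the bank is 1.63 × sin 81° = 1.610 m/s.
The flow acts along the bank and has no component across it.
Time = 169 / 1.610 = 104.973 s.

104.97 s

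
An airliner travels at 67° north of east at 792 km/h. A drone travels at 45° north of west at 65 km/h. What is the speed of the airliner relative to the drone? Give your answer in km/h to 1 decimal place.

770.0 km/h

Taking east as x and north as y: airliner velocity = (309.459, 729.040) km/h; drone velocity = (-45.962, 45.962) km/h.
Velocity of airliner relative to drone = (309.459, 729.040) − (-45.962, 45.962) = (355.421, 683.078) km/h.
Magnitude = |(355.421, 683.078)| = 770.013 km/h.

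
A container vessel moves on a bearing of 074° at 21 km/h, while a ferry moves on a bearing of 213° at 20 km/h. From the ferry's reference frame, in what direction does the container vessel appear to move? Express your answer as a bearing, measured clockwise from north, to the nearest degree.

054°

Taking east as x and north as y: container vessel velocity = (20.186, 5.788) km/h; ferry velocity = (-10.893, -16.773) km/h.
Velocity of container vessel relative to ferry = (20.186, 5.788) − (-10.893, -16.773) = (31.079, 22.562) km/h.
Bearing = atan2(31.08, 22.56) = 54.02° clockwise from north.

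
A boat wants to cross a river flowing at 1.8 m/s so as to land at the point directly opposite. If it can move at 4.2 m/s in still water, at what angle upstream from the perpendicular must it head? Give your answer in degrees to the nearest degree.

To cancel the current, the upstream component of the boat's velocity must equal the flow: 4.2 sin θ = 1.8.
sin θ = 1.8 / 4.2 = 0.4286.
θ = arcsin(0.4286) = 25.377°.

25°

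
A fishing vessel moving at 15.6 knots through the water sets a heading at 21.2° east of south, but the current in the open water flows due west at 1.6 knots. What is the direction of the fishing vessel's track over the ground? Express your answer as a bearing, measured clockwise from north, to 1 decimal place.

Taking east as x and north as y: velocity relative to the water = (5.641, -14.544) knots; the water relative to ground = (-1.600, 0.000) knots.
Velocity relative to ground = (5.641, -14.544) + (-1.600, 0.000) = (4.041, -14.544) knots.
Bearing = atan2(4.04, -14.54) = 164.47° clockwise from north.

164.5°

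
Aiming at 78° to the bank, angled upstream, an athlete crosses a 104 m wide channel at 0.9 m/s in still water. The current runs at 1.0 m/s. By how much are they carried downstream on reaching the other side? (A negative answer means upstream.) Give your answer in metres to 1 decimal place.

96.0 m

Perpendicular speed = 0.880 m/s; crossing time = 104 / 0.880 = 118.137 s.
Net downstream speed = 0.813 m/s.
Drift = 0.813 × 118.137 = 96.031 m (downstream).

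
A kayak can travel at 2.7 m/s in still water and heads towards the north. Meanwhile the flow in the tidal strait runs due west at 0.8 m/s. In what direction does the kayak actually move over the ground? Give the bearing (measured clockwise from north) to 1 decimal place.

343.5°

Taking east as x and north as y: velocity relative to the water = (0.000, 2.700) m/s; the water relative to ground = (-0.800, 0.000) m/s.
Velocity relative to ground = (0.000, 2.700) + (-0.800, 0.000) = (-0.800, 2.700) m/s.
Bearing = atan2(-0.80, 2.70) = 343.50° clockwise from north.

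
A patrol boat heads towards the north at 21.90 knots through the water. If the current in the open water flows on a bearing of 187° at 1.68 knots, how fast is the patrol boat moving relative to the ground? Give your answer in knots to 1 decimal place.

20.2 knots

Taking east as x and north as y: velocity relative to the water = (0.000, 21.900) knots; the water relative to ground = (-0.205, -1.667) knots.
Velocity relative to ground = (0.000, 21.900) + (-0.205, -1.667) = (-0.205, 20.233) knots.
Speed = |(-0.205, 20.233)| = 20.234 knots.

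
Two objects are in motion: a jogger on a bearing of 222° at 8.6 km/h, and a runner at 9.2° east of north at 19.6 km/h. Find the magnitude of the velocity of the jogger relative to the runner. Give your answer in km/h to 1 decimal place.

Taking east as x and north as y: jogger velocity = (-5.755, -6.391) km/h; runner velocity = (3.134, 19.348) km/h.
Velocity of jogger relative to runner = (-5.755, -6.391) − (3.134, 19.348) = (-8.888, -25.739) km/h.
Magnitude = |(-8.888, -25.739)| = 27.230 km/h.

27.2 km/h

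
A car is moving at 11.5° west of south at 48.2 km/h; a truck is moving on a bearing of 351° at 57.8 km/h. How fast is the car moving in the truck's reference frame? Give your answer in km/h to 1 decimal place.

Taking east as x and north as y: car velocity = (-9.610, -47.232) km/h; truck velocity = (-9.042, 57.088) km/h.
Velocity of car relative to truck = (-9.610, -47.232) − (-9.042, 57.088) = (-0.568, -104.321) km/h.
Magnitude = |(-0.568, -104.321)| = 104.322 km/h.

104.3 km/h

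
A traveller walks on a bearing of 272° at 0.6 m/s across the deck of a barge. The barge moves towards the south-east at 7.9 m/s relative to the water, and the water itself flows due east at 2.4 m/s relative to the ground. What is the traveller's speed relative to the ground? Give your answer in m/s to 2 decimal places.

In east/north components (m/s): traveller relative to barge = (-0.600, 0.021); barge relative to water = (5.586, -5.586); water relative to ground = (2.400, 0.000).
Sum = (7.387, -5.565) m/s.
Speed = |(7.387, -5.565)| = 9.248 m/s.

9.25 m/s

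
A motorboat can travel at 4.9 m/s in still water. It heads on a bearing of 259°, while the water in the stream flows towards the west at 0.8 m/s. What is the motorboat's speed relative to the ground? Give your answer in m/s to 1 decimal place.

Taking east as x and north as y: velocity relative to the water = (-4.810, -0.935) m/s; the water relative to ground = (-0.800, 0.000) m/s.
Velocity relative to ground = (-4.810, -0.935) + (-0.800, 0.000) = (-5.610, -0.935) m/s.
Speed = |(-5.610, -0.935)| = 5.687 m/s.

5.7 m/s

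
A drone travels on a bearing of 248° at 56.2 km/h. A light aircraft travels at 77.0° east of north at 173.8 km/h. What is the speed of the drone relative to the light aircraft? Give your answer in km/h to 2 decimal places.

Taking east as x and north as y: drone velocity = (-52.108, -21.053) km/h; light aircraft velocity = (169.346, 39.096) km/h.
Velocity of drone relative to light aircraft = (-52.108, -21.053) − (169.346, 39.096) = (-221.453, -60.149) km/h.
Magnitude = |(-221.453, -60.149)| = 229.477 km/h.

229.48 km/h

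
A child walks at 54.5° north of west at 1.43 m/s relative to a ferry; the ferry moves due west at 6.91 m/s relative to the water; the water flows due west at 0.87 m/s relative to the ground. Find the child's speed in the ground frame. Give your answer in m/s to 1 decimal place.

In east/north components (m/s): child relative to ferry = (-0.830, 1.164); ferry relative to water = (-6.910, 0.000); water relative to ground = (-0.870, 0.000).
Sum = (-8.610, 1.164) m/s.
Speed = |(-8.610, 1.164)| = 8.689 m/s.

8.7 m/s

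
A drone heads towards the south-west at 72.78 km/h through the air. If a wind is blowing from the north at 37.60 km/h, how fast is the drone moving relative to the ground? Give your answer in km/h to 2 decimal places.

Taking east as x and north as y: velocity relative to the air = (-51.463, -51.463) km/h; the air relative to ground = (0.000, -37.600) km/h.
Velocity relative to ground = (-51.463, -51.463) + (0.000, -37.600) = (-51.463, -89.063) km/h.
Speed = |(-51.463, -89.063)| = 102.863 km/h.

102.86 km/h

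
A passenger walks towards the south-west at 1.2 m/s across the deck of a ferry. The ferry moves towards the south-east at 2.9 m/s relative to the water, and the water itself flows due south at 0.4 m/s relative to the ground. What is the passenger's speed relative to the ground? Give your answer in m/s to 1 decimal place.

In east/north components (m/s): passenger relative to ferry = (-0.849, -0.849); ferry relative to water = (2.051, -2.051); water relative to ground = (0.000, -0.400).
Sum = (1.202, -3.299) m/s.
Speed = |(1.202, -3.299)| = 3.511 m/s.

3.5 m/s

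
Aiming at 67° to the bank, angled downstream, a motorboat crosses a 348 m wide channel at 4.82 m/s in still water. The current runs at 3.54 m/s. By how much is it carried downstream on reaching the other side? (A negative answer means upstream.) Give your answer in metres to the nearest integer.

425 m

Perpendicular speed = 4.437 m/s; crossing time = 348 / 4.437 = 78.434 s.
Net downstream speed = 5.423 m/s.
Drift = 5.423 × 78.434 = 425.375 m (downstream).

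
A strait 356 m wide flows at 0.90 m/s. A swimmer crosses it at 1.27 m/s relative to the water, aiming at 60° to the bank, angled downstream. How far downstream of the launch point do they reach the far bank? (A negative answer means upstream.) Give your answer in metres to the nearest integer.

497 m

Perpendicular speed = 1.100 m/s; crossing time = 356 / 1.100 = 323.680 s.
Net downstream speed = 1.535 m/s.
Drift = 1.535 × 323.680 = 496.849 m (downstream).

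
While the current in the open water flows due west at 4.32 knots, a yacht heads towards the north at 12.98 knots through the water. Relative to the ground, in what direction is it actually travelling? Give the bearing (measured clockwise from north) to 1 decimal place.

341.6°

Taking east as x and north as y: velocity relative to the water = (0.000, 12.980) knots; the water relative to ground = (-4.320, 0.000) knots.
Velocity relative to ground = (0.000, 12.980) + (-4.320, 0.000) = (-4.320, 12.980) knots.
Bearing = atan2(-4.32, 12.98) = 341.59° clockwise from north.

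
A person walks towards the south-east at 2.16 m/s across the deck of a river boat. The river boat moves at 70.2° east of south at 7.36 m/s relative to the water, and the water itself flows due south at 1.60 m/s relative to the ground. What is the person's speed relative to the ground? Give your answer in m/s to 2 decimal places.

10.15 m/s

In east/north components (m/s): person relative to river boat = (1.527, -1.527); river boat relative to water = (6.925, -2.493); water relative to ground = (0.000, -1.600).
Sum = (8.452, -5.620) m/s.
Speed = |(8.452, -5.620)| = 10.150 m/s.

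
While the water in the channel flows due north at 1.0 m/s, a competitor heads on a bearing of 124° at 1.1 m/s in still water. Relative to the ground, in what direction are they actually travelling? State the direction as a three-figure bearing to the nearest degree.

067°

Taking east as x and north as y: velocity relative to the water = (0.912, -0.615) m/s; the water relative to ground = (0.000, 1.000) m/s.
Velocity relative to ground = (0.912, -0.615) + (0.000, 1.000) = (0.912, 0.385) m/s.
Bearing = atan2(0.91, 0.38) = 67.12° clockwise from north.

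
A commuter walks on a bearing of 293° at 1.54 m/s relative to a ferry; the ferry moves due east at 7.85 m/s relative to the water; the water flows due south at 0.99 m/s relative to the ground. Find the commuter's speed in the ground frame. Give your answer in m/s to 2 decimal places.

6.44 m/s

In east/north components (m/s): commuter relative to ferry = (-1.418, 0.602); ferry relative to water = (7.850, 0.000); water relative to ground = (0.000, -0.990).
Sum = (6.432, -0.388) m/s.
Speed = |(6.432, -0.388)| = 6.444 m/s.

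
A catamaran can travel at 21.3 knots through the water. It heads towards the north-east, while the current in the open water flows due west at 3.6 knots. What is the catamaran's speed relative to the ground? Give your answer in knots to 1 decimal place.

Taking east as x and north as y: velocity relative to the water = (15.061, 15.061) knots; the water relative to ground = (-3.600, 0.000) knots.
Velocity relative to ground = (15.061, 15.061) + (-3.600, 0.000) = (11.461, 15.061) knots.
Speed = |(11.461, 15.061)| = 18.926 knots.

18.9 knots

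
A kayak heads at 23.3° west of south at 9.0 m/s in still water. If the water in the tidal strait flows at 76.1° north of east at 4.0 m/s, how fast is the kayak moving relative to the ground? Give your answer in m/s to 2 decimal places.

5.10 m/s

Taking east as x and north as y: velocity relative to the water = (-3.560, -8.266) m/s; the water relative to ground = (0.961, 3.883) m/s.
Velocity relative to ground = (-3.560, -8.266) + (0.961, 3.883) = (-2.599, -4.383) m/s.
Speed = |(-2.599, -4.383)| = 5.096 m/s.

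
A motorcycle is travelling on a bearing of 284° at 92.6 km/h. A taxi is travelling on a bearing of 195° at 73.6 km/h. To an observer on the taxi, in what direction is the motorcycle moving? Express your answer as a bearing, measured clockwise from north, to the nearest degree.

323°

Taking east as x and north as y: motorcycle velocity = (-89.849, 22.402) km/h; taxi velocity = (-19.049, -71.092) km/h.
Velocity of motorcycle relative to taxi = (-89.849, 22.402) − (-19.049, -71.092) = (-70.800, 93.494) km/h.
Bearing = atan2(-70.80, 93.49) = 322.86° clockwise from north.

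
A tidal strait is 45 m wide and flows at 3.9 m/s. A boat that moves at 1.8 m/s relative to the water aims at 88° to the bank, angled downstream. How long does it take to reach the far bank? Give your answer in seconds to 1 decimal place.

The component of the boat's velocity perpendicular to the bank is 1.8 × sin 88° = 1.799 m/s.
Only the cross-stream component determines the crossing time; the current contributes nothing perpendicular to the bank.
Time = 45 / 1.799 = 25.015 s.

25.0 s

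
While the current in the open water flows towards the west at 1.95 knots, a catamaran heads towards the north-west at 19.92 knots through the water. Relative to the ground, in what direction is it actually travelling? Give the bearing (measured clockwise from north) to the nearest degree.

Taking east as x and north as y: velocity relative to the water = (-14.086, 14.086) knots; the water relative to ground = (-1.950, 0.000) knots.
Velocity relative to ground = (-14.086, 14.086) + (-1.950, 0.000) = (-16.036, 14.086) knots.
Bearing = atan2(-16.04, 14.09) = 311.30° clockwise from north.

311°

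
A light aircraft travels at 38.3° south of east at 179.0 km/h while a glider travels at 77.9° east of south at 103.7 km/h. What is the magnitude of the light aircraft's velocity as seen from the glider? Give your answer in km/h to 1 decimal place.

97.4 km/h

Taking east as x and north as y: light aircraft velocity = (140.475, -110.940) km/h; glider velocity = (101.396, -21.737) km/h.
Velocity of light aircraft relative to glider = (140.475, -110.940) − (101.396, -21.737) = (39.079, -89.203) km/h.
Magnitude = |(39.079, -89.203)| = 97.388 km/h.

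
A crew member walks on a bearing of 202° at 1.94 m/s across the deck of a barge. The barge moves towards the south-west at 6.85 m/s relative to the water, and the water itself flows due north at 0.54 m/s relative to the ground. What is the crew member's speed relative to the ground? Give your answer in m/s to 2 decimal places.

In east/north components (m/s): crew member relative to barge = (-0.727, -1.799); barge relative to water = (-4.844, -4.844); water relative to ground = (0.000, 0.540).
Sum = (-5.570, -6.102) m/s.
Speed = |(-5.570, -6.102)| = 8.263 m/s.

8.26 m/s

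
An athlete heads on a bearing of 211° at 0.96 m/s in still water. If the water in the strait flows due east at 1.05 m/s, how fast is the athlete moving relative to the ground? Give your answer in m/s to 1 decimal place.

Taking east as x and north as y: velocity relative to the water = (-0.494, -0.823) m/s; the water relative to ground = (1.050, 0.000) m/s.
Velocity relative to ground = (-0.494, -0.823) + (1.050, 0.000) = (0.556, -0.823) m/s.
Speed = |(0.556, -0.823)| = 0.993 m/s.

1.0 m/s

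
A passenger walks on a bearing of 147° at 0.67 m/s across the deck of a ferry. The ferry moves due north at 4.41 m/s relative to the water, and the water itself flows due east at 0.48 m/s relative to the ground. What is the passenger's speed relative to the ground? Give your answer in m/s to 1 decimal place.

3.9 m/s

In east/north components (m/s): passenger relative to ferry = (0.365, -0.562); ferry relative to water = (0.000, 4.410); water relative to ground = (0.480, 0.000).
Sum = (0.845, 3.848) m/s.
Speed = |(0.845, 3.848)| = 3.940 m/s.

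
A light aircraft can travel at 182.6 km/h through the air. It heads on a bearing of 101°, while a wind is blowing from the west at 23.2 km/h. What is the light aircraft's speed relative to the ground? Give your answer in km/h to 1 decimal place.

Taking east as x and north as y: velocity relative to the air = (179.245, -34.842) km/h; the air relative to ground = (23.200, 0.000) km/h.
Velocity relative to ground = (179.245, -34.842) + (23.200, 0.000) = (202.445, -34.842) km/h.
Speed = |(202.445, -34.842)| = 205.421 km/h.

205.4 km/h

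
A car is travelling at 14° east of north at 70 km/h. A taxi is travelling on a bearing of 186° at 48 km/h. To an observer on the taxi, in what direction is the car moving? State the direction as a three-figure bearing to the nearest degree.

Taking east as x and north as y: car velocity = (16.935, 67.921) km/h; taxi velocity = (-5.017, -47.737) km/h.
Velocity of car relative to taxi = (16.935, 67.921) − (-5.017, -47.737) = (21.952, 115.658) km/h.
Bearing = atan2(21.95, 115.66) = 10.75° clockwise from north.

011°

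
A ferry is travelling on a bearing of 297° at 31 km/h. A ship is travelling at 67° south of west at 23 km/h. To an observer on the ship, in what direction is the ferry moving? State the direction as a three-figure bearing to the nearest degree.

332°

Taking east as x and north as y: ferry velocity = (-27.621, 14.074) km/h; ship velocity = (-8.987, -21.172) km/h.
Velocity of ferry relative to ship = (-27.621, 14.074) − (-8.987, -21.172) = (-18.634, 35.245) km/h.
Bearing = atan2(-18.63, 35.25) = 332.13° clockwise from north.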